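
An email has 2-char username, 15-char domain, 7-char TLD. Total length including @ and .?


An email address has format: username@domain.tld
Username length: 2
'@' character: 1
Domain length: 15
'.' character: 1
TLD length: 7
Total = 2 + 1 + 15 + 1 + 7 = 26

26


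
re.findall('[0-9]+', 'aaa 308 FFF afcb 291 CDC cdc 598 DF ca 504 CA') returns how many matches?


Pattern '[0-9]+' finds one or more digits.
Text: 'aaa 308 FFF afcb 291 CDC cdc 598 DF ca 504 CA'
Scanning for matches:
  Match 1: '308'
  Match 2: '291'
  Match 3: '598'
  Match 4: '504'
Total matches: 4

4


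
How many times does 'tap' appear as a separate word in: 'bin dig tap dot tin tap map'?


Scanning each word for exact match 'tap':
  Word 1: 'bin' -> no
  Word 2: 'dig' -> no
  Word 3: 'tap' -> MATCH
  Word 4: 'dot' -> no
  Word 5: 'tin' -> no
  Word 6: 'tap' -> MATCH
  Word 7: 'map' -> no
Total matches: 2

2


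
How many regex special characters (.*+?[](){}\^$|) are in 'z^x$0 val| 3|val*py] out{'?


Regex special characters are: . * + ? [ ] ( ) { } \ ^ $ |
Scanning 'z^x$0 val| 3|val*py] out{':
  pos 1: '^' -> SPECIAL
  pos 3: '$' -> SPECIAL
  pos 9: '|' -> SPECIAL
  pos 12: '|' -> SPECIAL
  pos 16: '*' -> SPECIAL
  pos 19: ']' -> SPECIAL
  pos 24: '{' -> SPECIAL
Special chars found: ['^', '$', '|', '|', '*', ']', '{']
Total: 7

7


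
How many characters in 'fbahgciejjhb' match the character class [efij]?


Character class [efij] matches any of: {e, f, i, j}
Scanning string 'fbahgciejjhb' character by character:
  pos 0: 'f' -> MATCH
  pos 1: 'b' -> no
  pos 2: 'a' -> no
  pos 3: 'h' -> no
  pos 4: 'g' -> no
  pos 5: 'c' -> no
  pos 6: 'i' -> MATCH
  pos 7: 'e' -> MATCH
  pos 8: 'j' -> MATCH
  pos 9: 'j' -> MATCH
  pos 10: 'h' -> no
  pos 11: 'b' -> no
Total matches: 5

5


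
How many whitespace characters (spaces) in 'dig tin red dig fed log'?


\s matches whitespace characters (spaces, tabs, etc.).
Text: 'dig tin red dig fed log'
This text has 6 words separated by spaces.
Number of spaces = number of words - 1 = 6 - 1 = 5

5


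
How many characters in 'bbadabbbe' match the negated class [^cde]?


Negated class [^cde] matches any char NOT in {c, d, e}
Scanning 'bbadabbbe':
  pos 0: 'b' -> MATCH
  pos 1: 'b' -> MATCH
  pos 2: 'a' -> MATCH
  pos 3: 'd' -> no (excluded)
  pos 4: 'a' -> MATCH
  pos 5: 'b' -> MATCH
  pos 6: 'b' -> MATCH
  pos 7: 'b' -> MATCH
  pos 8: 'e' -> no (excluded)
Total matches: 7

7


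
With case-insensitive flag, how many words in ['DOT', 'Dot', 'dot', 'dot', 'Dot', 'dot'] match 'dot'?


Case-insensitive matching: compare each word's lowercase form to 'dot'.
  'DOT' -> lower='dot' -> MATCH
  'Dot' -> lower='dot' -> MATCH
  'dot' -> lower='dot' -> MATCH
  'dot' -> lower='dot' -> MATCH
  'Dot' -> lower='dot' -> MATCH
  'dot' -> lower='dot' -> MATCH
Matches: ['DOT', 'Dot', 'dot', 'dot', 'Dot', 'dot']
Count: 6

6


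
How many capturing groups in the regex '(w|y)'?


To count capturing groups, count each '(' that starts a group.
Pattern: '(w|y)'
Walking through the pattern:
  Position 0: '(' -> group #1
Total capturing groups: 1

1


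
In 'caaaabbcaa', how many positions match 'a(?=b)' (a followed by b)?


Lookahead 'a(?=b)' matches 'a' only when followed by 'b'.
String: 'caaaabbcaa'
Checking each position where char is 'a':
  pos 1: 'a' -> no (next='a')
  pos 2: 'a' -> no (next='a')
  pos 3: 'a' -> no (next='a')
  pos 4: 'a' -> MATCH (next='b')
  pos 8: 'a' -> no (next='a')
Matching positions: [4]
Count: 1

1


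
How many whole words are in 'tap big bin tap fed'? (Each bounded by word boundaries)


Word boundaries (\b) mark the start/end of each word.
Text: 'tap big bin tap fed'
Splitting by whitespace:
  Word 1: 'tap'
  Word 2: 'big'
  Word 3: 'bin'
  Word 4: 'tap'
  Word 5: 'fed'
Total whole words: 5

5


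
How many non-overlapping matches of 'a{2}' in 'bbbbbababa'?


Pattern 'a{2}' matches exactly 2 consecutive a's (greedy, non-overlapping).
String: 'bbbbbababa'
Scanning for runs of a's:
  Run at pos 5: 'a' (length 1) -> 0 match(es)
  Run at pos 7: 'a' (length 1) -> 0 match(es)
  Run at pos 9: 'a' (length 1) -> 0 match(es)
Matches found: []
Total: 0

0


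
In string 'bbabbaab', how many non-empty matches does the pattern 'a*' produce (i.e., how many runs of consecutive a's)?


Pattern 'a*' matches zero or more a's. We want non-empty runs of consecutive a's.
String: 'bbabbaab'
Walking through the string to find runs of a's:
  Run 1: positions 2-2 -> 'a'
  Run 2: positions 5-6 -> 'aa'
Non-empty runs found: ['a', 'aa']
Count: 2

2


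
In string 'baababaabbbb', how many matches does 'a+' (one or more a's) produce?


Pattern 'a+' matches one or more consecutive a's.
String: 'baababaabbbb'
Scanning for runs of a:
  Match 1: 'aa' (length 2)
  Match 2: 'a' (length 1)
  Match 3: 'aa' (length 2)
Total matches: 3

3


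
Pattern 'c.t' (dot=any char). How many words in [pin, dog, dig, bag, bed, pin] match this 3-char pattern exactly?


Pattern 'c.t' means: starts with 'c', any single char, ends with 't'.
Checking each word (must be exactly 3 chars):
  'pin' (len=3): no
  'dog' (len=3): no
  'dig' (len=3): no
  'bag' (len=3): no
  'bed' (len=3): no
  'pin' (len=3): no
Matching words: []
Total: 0

0


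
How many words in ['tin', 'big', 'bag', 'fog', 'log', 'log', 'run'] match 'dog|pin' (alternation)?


Alternation 'dog|pin' matches either 'dog' or 'pin'.
Checking each word:
  'tin' -> no
  'big' -> no
  'bag' -> no
  'fog' -> no
  'log' -> no
  'log' -> no
  'run' -> no
Matches: []
Count: 0

0


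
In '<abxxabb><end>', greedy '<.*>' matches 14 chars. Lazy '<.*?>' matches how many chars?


Greedy '<.*>' tries to match as MUCH as possible.
Lazy '<.*?>' tries to match as LITTLE as possible.

String: '<abxxabb><end>'
Greedy '<.*>' starts at first '<' and extends to the LAST '>': '<abxxabb><end>' (14 chars)
Lazy '<.*?>' starts at first '<' and stops at the FIRST '>': '<abxxabb>' (9 chars)

9


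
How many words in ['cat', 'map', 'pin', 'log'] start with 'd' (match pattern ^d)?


Pattern ^d anchors to start of word. Check which words begin with 'd':
  'cat' -> no
  'map' -> no
  'pin' -> no
  'log' -> no
Matching words: []
Count: 0

0


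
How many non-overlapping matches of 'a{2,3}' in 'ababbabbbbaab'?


Pattern 'a{2,3}' matches between 2 and 3 consecutive a's (greedy).
String: 'ababbabbbbaab'
Finding runs of a's and applying greedy matching:
  Run at pos 0: 'a' (length 1)
  Run at pos 2: 'a' (length 1)
  Run at pos 5: 'a' (length 1)
  Run at pos 10: 'aa' (length 2)
Matches: ['aa']
Count: 1

1


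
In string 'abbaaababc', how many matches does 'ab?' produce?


Pattern 'ab?' matches 'a' optionally followed by 'b'.
String: 'abbaaababc'
Scanning left to right for 'a' then checking next char:
  Match 1: 'ab' (a followed by b)
  Match 2: 'a' (a not followed by b)
  Match 3: 'a' (a not followed by b)
  Match 4: 'ab' (a followed by b)
  Match 5: 'ab' (a followed by b)
Total matches: 5

5


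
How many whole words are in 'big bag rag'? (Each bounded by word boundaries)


Word boundaries (\b) mark the start/end of each word.
Text: 'big bag rag'
Splitting by whitespace:
  Word 1: 'big'
  Word 2: 'bag'
  Word 3: 'rag'
Total whole words: 3

3


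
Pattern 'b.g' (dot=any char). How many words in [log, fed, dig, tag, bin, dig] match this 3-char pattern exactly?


Pattern 'b.g' means: starts with 'b', any single char, ends with 'g'.
Checking each word (must be exactly 3 chars):
  'log' (len=3): no
  'fed' (len=3): no
  'dig' (len=3): no
  'tag' (len=3): no
  'bin' (len=3): no
  'dig' (len=3): no
Matching words: []
Total: 0

0


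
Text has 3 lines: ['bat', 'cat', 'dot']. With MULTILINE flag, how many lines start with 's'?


With MULTILINE flag, ^ matches the start of each line.
Lines: ['bat', 'cat', 'dot']
Checking which lines start with 's':
  Line 1: 'bat' -> no
  Line 2: 'cat' -> no
  Line 3: 'dot' -> no
Matching lines: []
Count: 0

0


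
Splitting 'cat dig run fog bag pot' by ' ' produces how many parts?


Splitting by ' ' breaks the string at each occurrence of the separator.
Text: 'cat dig run fog bag pot'
Parts after split:
  Part 1: 'cat'
  Part 2: 'dig'
  Part 3: 'run'
  Part 4: 'fog'
  Part 5: 'bag'
  Part 6: 'pot'
Total parts: 6

6


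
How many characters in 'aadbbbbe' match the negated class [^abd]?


Negated class [^abd] matches any char NOT in {a, b, d}
Scanning 'aadbbbbe':
  pos 0: 'a' -> no (excluded)
  pos 1: 'a' -> no (excluded)
  pos 2: 'd' -> no (excluded)
  pos 3: 'b' -> no (excluded)
  pos 4: 'b' -> no (excluded)
  pos 5: 'b' -> no (excluded)
  pos 6: 'b' -> no (excluded)
  pos 7: 'e' -> MATCH
Total matches: 1

1


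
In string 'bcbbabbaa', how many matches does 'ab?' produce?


Pattern 'ab?' matches 'a' optionally followed by 'b'.
String: 'bcbbabbaa'
Scanning left to right for 'a' then checking next char:
  Match 1: 'ab' (a followed by b)
  Match 2: 'a' (a not followed by b)
  Match 3: 'a' (a not followed by b)
Total matches: 3

3


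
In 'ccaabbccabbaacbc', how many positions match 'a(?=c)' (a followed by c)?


Lookahead 'a(?=c)' matches 'a' only when followed by 'c'.
String: 'ccaabbccabbaacbc'
Checking each position where char is 'a':
  pos 2: 'a' -> no (next='a')
  pos 3: 'a' -> no (next='b')
  pos 8: 'a' -> no (next='b')
  pos 11: 'a' -> no (next='a')
  pos 12: 'a' -> MATCH (next='c')
Matching positions: [12]
Count: 1

1


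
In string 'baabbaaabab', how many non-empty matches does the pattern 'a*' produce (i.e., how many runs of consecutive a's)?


Pattern 'a*' matches zero or more a's. We want non-empty runs of consecutive a's.
String: 'baabbaaabab'
Walking through the string to find runs of a's:
  Run 1: positions 1-2 -> 'aa'
  Run 2: positions 5-7 -> 'aaa'
  Run 3: positions 9-9 -> 'a'
Non-empty runs found: ['aa', 'aaa', 'a']
Count: 3

3


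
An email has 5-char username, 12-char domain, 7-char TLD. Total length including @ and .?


An email address has format: username@domain.tld
Username length: 5
'@' character: 1
Domain length: 12
'.' character: 1
TLD length: 7
Total = 5 + 1 + 12 + 1 + 7 = 26

26


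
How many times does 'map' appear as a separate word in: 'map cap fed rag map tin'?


Scanning each word for exact match 'map':
  Word 1: 'map' -> MATCH
  Word 2: 'cap' -> no
  Word 3: 'fed' -> no
  Word 4: 'rag' -> no
  Word 5: 'map' -> MATCH
  Word 6: 'tin' -> no
Total matches: 2

2


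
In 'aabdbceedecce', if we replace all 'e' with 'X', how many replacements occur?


re.sub('e', 'X', text) replaces every occurrence of 'e' with 'X'.
Text: 'aabdbceedecce'
Scanning for 'e':
  pos 6: 'e' -> replacement #1
  pos 7: 'e' -> replacement #2
  pos 9: 'e' -> replacement #3
  pos 12: 'e' -> replacement #4
Total replacements: 4

4


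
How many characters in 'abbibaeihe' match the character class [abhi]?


Character class [abhi] matches any of: {a, b, h, i}
Scanning string 'abbibaeihe' character by character:
  pos 0: 'a' -> MATCH
  pos 1: 'b' -> MATCH
  pos 2: 'b' -> MATCH
  pos 3: 'i' -> MATCH
  pos 4: 'b' -> MATCH
  pos 5: 'a' -> MATCH
  pos 6: 'e' -> no
  pos 7: 'i' -> MATCH
  pos 8: 'h' -> MATCH
  pos 9: 'e' -> no
Total matches: 8

8


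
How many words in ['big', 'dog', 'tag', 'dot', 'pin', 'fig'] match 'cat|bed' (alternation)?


Alternation 'cat|bed' matches either 'cat' or 'bed'.
Checking each word:
  'big' -> no
  'dog' -> no
  'tag' -> no
  'dot' -> no
  'pin' -> no
  'fig' -> no
Matches: []
Count: 0

0


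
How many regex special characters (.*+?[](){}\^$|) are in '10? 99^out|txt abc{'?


Regex special characters are: . * + ? [ ] ( ) { } \ ^ $ |
Scanning '10? 99^out|txt abc{':
  pos 2: '?' -> SPECIAL
  pos 6: '^' -> SPECIAL
  pos 10: '|' -> SPECIAL
  pos 18: '{' -> SPECIAL
Special chars found: ['?', '^', '|', '{']
Total: 4

4


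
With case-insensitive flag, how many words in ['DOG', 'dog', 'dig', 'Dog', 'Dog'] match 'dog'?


Case-insensitive matching: compare each word's lowercase form to 'dog'.
  'DOG' -> lower='dog' -> MATCH
  'dog' -> lower='dog' -> MATCH
  'dig' -> lower='dig' -> no
  'Dog' -> lower='dog' -> MATCH
  'Dog' -> lower='dog' -> MATCH
Matches: ['DOG', 'dog', 'Dog', 'Dog']
Count: 4

4


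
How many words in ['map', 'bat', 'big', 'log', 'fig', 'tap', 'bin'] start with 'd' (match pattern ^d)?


Pattern ^d anchors to start of word. Check which words begin with 'd':
  'map' -> no
  'bat' -> no
  'big' -> no
  'log' -> no
  'fig' -> no
  'tap' -> no
  'bin' -> no
Matching words: []
Count: 0

0


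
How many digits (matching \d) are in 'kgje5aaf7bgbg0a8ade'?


\d matches any digit 0-9.
Scanning 'kgje5aaf7bgbg0a8ade':
  pos 4: '5' -> DIGIT
  pos 8: '7' -> DIGIT
  pos 13: '0' -> DIGIT
  pos 15: '8' -> DIGIT
Digits found: ['5', '7', '0', '8']
Total: 4

4


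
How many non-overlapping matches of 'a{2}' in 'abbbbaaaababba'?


Pattern 'a{2}' matches exactly 2 consecutive a's (greedy, non-overlapping).
String: 'abbbbaaaababba'
Scanning for runs of a's:
  Run at pos 0: 'a' (length 1) -> 0 match(es)
  Run at pos 5: 'aaaa' (length 4) -> 2 match(es)
  Run at pos 10: 'a' (length 1) -> 0 match(es)
  Run at pos 13: 'a' (length 1) -> 0 match(es)
Matches found: ['aa', 'aa']
Total: 2

2


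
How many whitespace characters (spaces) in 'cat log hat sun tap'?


\s matches whitespace characters (spaces, tabs, etc.).
Text: 'cat log hat sun tap'
This text has 5 words separated by spaces.
Number of spaces = number of words - 1 = 5 - 1 = 4

4


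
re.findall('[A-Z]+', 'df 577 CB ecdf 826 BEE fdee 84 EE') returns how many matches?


Pattern '[A-Z]+' finds one or more uppercase letters.
Text: 'df 577 CB ecdf 826 BEE fdee 84 EE'
Scanning for matches:
  Match 1: 'CB'
  Match 2: 'BEE'
  Match 3: 'EE'
Total matches: 3

3


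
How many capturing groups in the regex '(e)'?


To count capturing groups, count each '(' that starts a group.
Pattern: '(e)'
Walking through the pattern:
  Position 0: '(' -> group #1
Total capturing groups: 1

1


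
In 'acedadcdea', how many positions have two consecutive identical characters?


Looking for consecutive identical characters in 'acedadcdea':
  pos 0-1: 'a' vs 'c' -> different
  pos 1-2: 'c' vs 'e' -> different
  pos 2-3: 'e' vs 'd' -> different
  pos 3-4: 'd' vs 'a' -> different
  pos 4-5: 'a' vs 'd' -> different
  pos 5-6: 'd' vs 'c' -> different
  pos 6-7: 'c' vs 'd' -> different
  pos 7-8: 'd' vs 'e' -> different
  pos 8-9: 'e' vs 'a' -> different
Consecutive identical pairs: []
Count: 0

0


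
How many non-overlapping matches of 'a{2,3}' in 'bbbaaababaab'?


Pattern 'a{2,3}' matches between 2 and 3 consecutive a's (greedy).
String: 'bbbaaababaab'
Finding runs of a's and applying greedy matching:
  Run at pos 3: 'aaa' (length 3)
  Run at pos 7: 'a' (length 1)
  Run at pos 9: 'aa' (length 2)
Matches: ['aaa', 'aa']
Count: 2

2


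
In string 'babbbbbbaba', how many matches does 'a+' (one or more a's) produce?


Pattern 'a+' matches one or more consecutive a's.
String: 'babbbbbbaba'
Scanning for runs of a:
  Match 1: 'a' (length 1)
  Match 2: 'a' (length 1)
  Match 3: 'a' (length 1)
Total matches: 3

3


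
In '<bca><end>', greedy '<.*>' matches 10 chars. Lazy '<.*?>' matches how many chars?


Greedy '<.*>' tries to match as MUCH as possible.
Lazy '<.*?>' tries to match as LITTLE as possible.

String: '<bca><end>'
Greedy '<.*>' starts at first '<' and extends to the LAST '>': '<bca><end>' (10 chars)
Lazy '<.*?>' starts at first '<' and stops at the FIRST '>': '<bca>' (5 chars)

5


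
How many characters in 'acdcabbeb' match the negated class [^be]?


Negated class [^be] matches any char NOT in {b, e}
Scanning 'acdcabbeb':
  pos 0: 'a' -> MATCH
  pos 1: 'c' -> MATCH
  pos 2: 'd' -> MATCH
  pos 3: 'c' -> MATCH
  pos 4: 'a' -> MATCH
  pos 5: 'b' -> no (excluded)
  pos 6: 'b' -> no (excluded)
  pos 7: 'e' -> no (excluded)
  pos 8: 'b' -> no (excluded)
Total matches: 5

5


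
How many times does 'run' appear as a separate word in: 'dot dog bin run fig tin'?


Scanning each word for exact match 'run':
  Word 1: 'dot' -> no
  Word 2: 'dog' -> no
  Word 3: 'bin' -> no
  Word 4: 'run' -> MATCH
  Word 5: 'fig' -> no
  Word 6: 'tin' -> no
Total matches: 1

1


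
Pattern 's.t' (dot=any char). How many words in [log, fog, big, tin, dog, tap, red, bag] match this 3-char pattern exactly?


Pattern 's.t' means: starts with 's', any single char, ends with 't'.
Checking each word (must be exactly 3 chars):
  'log' (len=3): no
  'fog' (len=3): no
  'big' (len=3): no
  'tin' (len=3): no
  'dog' (len=3): no
  'tap' (len=3): no
  'red' (len=3): no
  'bag' (len=3): no
Matching words: []
Total: 0

0


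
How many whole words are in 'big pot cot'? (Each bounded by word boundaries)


Word boundaries (\b) mark the start/end of each word.
Text: 'big pot cot'
Splitting by whitespace:
  Word 1: 'big'
  Word 2: 'pot'
  Word 3: 'cot'
Total whole words: 3

3


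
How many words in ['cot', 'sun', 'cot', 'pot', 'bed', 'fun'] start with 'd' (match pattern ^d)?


Pattern ^d anchors to start of word. Check which words begin with 'd':
  'cot' -> no
  'sun' -> no
  'cot' -> no
  'pot' -> no
  'bed' -> no
  'fun' -> no
Matching words: []
Count: 0

0


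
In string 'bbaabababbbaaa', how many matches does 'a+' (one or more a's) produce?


Pattern 'a+' matches one or more consecutive a's.
String: 'bbaabababbbaaa'
Scanning for runs of a:
  Match 1: 'aa' (length 2)
  Match 2: 'a' (length 1)
  Match 3: 'a' (length 1)
  Match 4: 'aaa' (length 3)
Total matches: 4

4


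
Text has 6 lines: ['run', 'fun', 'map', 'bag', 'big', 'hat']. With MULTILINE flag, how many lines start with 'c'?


With MULTILINE flag, ^ matches the start of each line.
Lines: ['run', 'fun', 'map', 'bag', 'big', 'hat']
Checking which lines start with 'c':
  Line 1: 'run' -> no
  Line 2: 'fun' -> no
  Line 3: 'map' -> no
  Line 4: 'bag' -> no
  Line 5: 'big' -> no
  Line 6: 'hat' -> no
Matching lines: []
Count: 0

0


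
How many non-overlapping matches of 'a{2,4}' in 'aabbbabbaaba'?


Pattern 'a{2,4}' matches between 2 and 4 consecutive a's (greedy).
String: 'aabbbabbaaba'
Finding runs of a's and applying greedy matching:
  Run at pos 0: 'aa' (length 2)
  Run at pos 5: 'a' (length 1)
  Run at pos 8: 'aa' (length 2)
  Run at pos 11: 'a' (length 1)
Matches: ['aa', 'aa']
Count: 2

2


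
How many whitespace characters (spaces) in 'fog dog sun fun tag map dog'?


\s matches whitespace characters (spaces, tabs, etc.).
Text: 'fog dog sun fun tag map dog'
This text has 7 words separated by spaces.
Number of spaces = number of words - 1 = 7 - 1 = 6

6


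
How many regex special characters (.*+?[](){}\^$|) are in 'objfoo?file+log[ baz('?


Regex special characters are: . * + ? [ ] ( ) { } \ ^ $ |
Scanning 'objfoo?file+log[ baz(':
  pos 6: '?' -> SPECIAL
  pos 11: '+' -> SPECIAL
  pos 15: '[' -> SPECIAL
  pos 20: '(' -> SPECIAL
Special chars found: ['?', '+', '[', '(']
Total: 4

4


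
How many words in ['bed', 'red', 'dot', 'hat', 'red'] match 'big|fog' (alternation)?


Alternation 'big|fog' matches either 'big' or 'fog'.
Checking each word:
  'bed' -> no
  'red' -> no
  'dot' -> no
  'hat' -> no
  'red' -> no
Matches: []
Count: 0

0


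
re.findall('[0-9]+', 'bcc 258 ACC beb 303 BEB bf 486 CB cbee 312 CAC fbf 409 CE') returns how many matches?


Pattern '[0-9]+' finds one or more digits.
Text: 'bcc 258 ACC beb 303 BEB bf 486 CB cbee 312 CAC fbf 409 CE'
Scanning for matches:
  Match 1: '258'
  Match 2: '303'
  Match 3: '486'
  Match 4: '312'
  Match 5: '409'
Total matches: 5

5


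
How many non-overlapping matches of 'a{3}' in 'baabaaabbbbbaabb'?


Pattern 'a{3}' matches exactly 3 consecutive a's (greedy, non-overlapping).
String: 'baabaaabbbbbaabb'
Scanning for runs of a's:
  Run at pos 1: 'aa' (length 2) -> 0 match(es)
  Run at pos 4: 'aaa' (length 3) -> 1 match(es)
  Run at pos 12: 'aa' (length 2) -> 0 match(es)
Matches found: ['aaa']
Total: 1

1


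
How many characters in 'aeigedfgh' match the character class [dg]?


Character class [dg] matches any of: {d, g}
Scanning string 'aeigedfgh' character by character:
  pos 0: 'a' -> no
  pos 1: 'e' -> no
  pos 2: 'i' -> no
  pos 3: 'g' -> MATCH
  pos 4: 'e' -> no
  pos 5: 'd' -> MATCH
  pos 6: 'f' -> no
  pos 7: 'g' -> MATCH
  pos 8: 'h' -> no
Total matches: 3

3


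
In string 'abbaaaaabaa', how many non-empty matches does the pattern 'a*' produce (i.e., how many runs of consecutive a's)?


Pattern 'a*' matches zero or more a's. We want non-empty runs of consecutive a's.
String: 'abbaaaaabaa'
Walking through the string to find runs of a's:
  Run 1: positions 0-0 -> 'a'
  Run 2: positions 3-7 -> 'aaaaa'
  Run 3: positions 9-10 -> 'aa'
Non-empty runs found: ['a', 'aaaaa', 'aa']
Count: 3

3


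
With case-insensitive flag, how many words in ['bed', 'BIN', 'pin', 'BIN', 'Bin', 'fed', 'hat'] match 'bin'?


Case-insensitive matching: compare each word's lowercase form to 'bin'.
  'bed' -> lower='bed' -> no
  'BIN' -> lower='bin' -> MATCH
  'pin' -> lower='pin' -> no
  'BIN' -> lower='bin' -> MATCH
  'Bin' -> lower='bin' -> MATCH
  'fed' -> lower='fed' -> no
  'hat' -> lower='hat' -> no
Matches: ['BIN', 'BIN', 'Bin']
Count: 3

3


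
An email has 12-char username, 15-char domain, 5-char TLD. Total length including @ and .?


An email address has format: username@domain.tld
Username length: 12
'@' character: 1
Domain length: 15
'.' character: 1
TLD length: 5
Total = 12 + 1 + 15 + 1 + 5 = 34

34


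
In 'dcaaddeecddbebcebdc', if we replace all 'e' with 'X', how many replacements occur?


re.sub('e', 'X', text) replaces every occurrence of 'e' with 'X'.
Text: 'dcaaddeecddbebcebdc'
Scanning for 'e':
  pos 6: 'e' -> replacement #1
  pos 7: 'e' -> replacement #2
  pos 12: 'e' -> replacement #3
  pos 15: 'e' -> replacement #4
Total replacements: 4

4


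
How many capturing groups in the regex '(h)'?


To count capturing groups, count each '(' that starts a group.
Pattern: '(h)'
Walking through the pattern:
  Position 0: '(' -> group #1
Total capturing groups: 1

1


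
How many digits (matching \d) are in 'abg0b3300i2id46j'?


\d matches any digit 0-9.
Scanning 'abg0b3300i2id46j':
  pos 3: '0' -> DIGIT
  pos 5: '3' -> DIGIT
  pos 6: '3' -> DIGIT
  pos 7: '0' -> DIGIT
  pos 8: '0' -> DIGIT
  pos 10: '2' -> DIGIT
  pos 13: '4' -> DIGIT
  pos 14: '6' -> DIGIT
Digits found: ['0', '3', '3', '0', '0', '2', '4', '6']
Total: 8

8


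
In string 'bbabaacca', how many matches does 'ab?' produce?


Pattern 'ab?' matches 'a' optionally followed by 'b'.
String: 'bbabaacca'
Scanning left to right for 'a' then checking next char:
  Match 1: 'ab' (a followed by b)
  Match 2: 'a' (a not followed by b)
  Match 3: 'a' (a not followed by b)
  Match 4: 'a' (a not followed by b)
Total matches: 4

4


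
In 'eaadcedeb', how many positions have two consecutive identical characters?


Looking for consecutive identical characters in 'eaadcedeb':
  pos 0-1: 'e' vs 'a' -> different
  pos 1-2: 'a' vs 'a' -> MATCH ('aa')
  pos 2-3: 'a' vs 'd' -> different
  pos 3-4: 'd' vs 'c' -> different
  pos 4-5: 'c' vs 'e' -> different
  pos 5-6: 'e' vs 'd' -> different
  pos 6-7: 'd' vs 'e' -> different
  pos 7-8: 'e' vs 'b' -> different
Consecutive identical pairs: ['aa']
Count: 1

1


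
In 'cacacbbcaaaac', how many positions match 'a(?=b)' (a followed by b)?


Lookahead 'a(?=b)' matches 'a' only when followed by 'b'.
String: 'cacacbbcaaaac'
Checking each position where char is 'a':
  pos 1: 'a' -> no (next='c')
  pos 3: 'a' -> no (next='c')
  pos 8: 'a' -> no (next='a')
  pos 9: 'a' -> no (next='a')
  pos 10: 'a' -> no (next='a')
  pos 11: 'a' -> no (next='c')
Matching positions: []
Count: 0

0


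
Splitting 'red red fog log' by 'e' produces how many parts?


Splitting by 'e' breaks the string at each occurrence of the separator.
Text: 'red red fog log'
Parts after split:
  Part 1: 'r'
  Part 2: 'd r'
  Part 3: 'd fog log'
Total parts: 3

3


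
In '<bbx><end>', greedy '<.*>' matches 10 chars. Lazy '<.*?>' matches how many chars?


Greedy '<.*>' tries to match as MUCH as possible.
Lazy '<.*?>' tries to match as LITTLE as possible.

String: '<bbx><end>'
Greedy '<.*>' starts at first '<' and extends to the LAST '>': '<bbx><end>' (10 chars)
Lazy '<.*?>' starts at first '<' and stops at the FIRST '>': '<bbx>' (5 chars)

5


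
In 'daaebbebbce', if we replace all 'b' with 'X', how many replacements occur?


re.sub('b', 'X', text) replaces every occurrence of 'b' with 'X'.
Text: 'daaebbebbce'
Scanning for 'b':
  pos 4: 'b' -> replacement #1
  pos 5: 'b' -> replacement #2
  pos 7: 'b' -> replacement #3
  pos 8: 'b' -> replacement #4
Total replacements: 4

4


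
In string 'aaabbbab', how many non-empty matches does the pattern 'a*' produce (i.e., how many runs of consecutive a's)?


Pattern 'a*' matches zero or more a's. We want non-empty runs of consecutive a's.
String: 'aaabbbab'
Walking through the string to find runs of a's:
  Run 1: positions 0-2 -> 'aaa'
  Run 2: positions 6-6 -> 'a'
Non-empty runs found: ['aaa', 'a']
Count: 2

2


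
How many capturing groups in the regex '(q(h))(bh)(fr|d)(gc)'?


To count capturing groups, count each '(' that starts a group.
Pattern: '(q(h))(bh)(fr|d)(gc)'
Walking through the pattern:
  Position 0: '(' -> group #1
  Position 2: '(' -> group #2
  Position 6: '(' -> group #3
  Position 10: '(' -> group #4
  Position 16: '(' -> group #5
Total capturing groups: 5

5


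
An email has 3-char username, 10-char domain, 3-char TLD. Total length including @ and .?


An email address has format: username@domain.tld
Username length: 3
'@' character: 1
Domain length: 10
'.' character: 1
TLD length: 3
Total = 3 + 1 + 10 + 1 + 3 = 18

18


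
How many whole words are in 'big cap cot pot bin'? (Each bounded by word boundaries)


Word boundaries (\b) mark the start/end of each word.
Text: 'big cap cot pot bin'
Splitting by whitespace:
  Word 1: 'big'
  Word 2: 'cap'
  Word 3: 'cot'
  Word 4: 'pot'
  Word 5: 'bin'
Total whole words: 5

5


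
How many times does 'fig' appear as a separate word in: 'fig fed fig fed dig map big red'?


Scanning each word for exact match 'fig':
  Word 1: 'fig' -> MATCH
  Word 2: 'fed' -> no
  Word 3: 'fig' -> MATCH
  Word 4: 'fed' -> no
  Word 5: 'dig' -> no
  Word 6: 'map' -> no
  Word 7: 'big' -> no
  Word 8: 'red' -> no
Total matches: 2

2


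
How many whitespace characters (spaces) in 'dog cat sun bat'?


\s matches whitespace characters (spaces, tabs, etc.).
Text: 'dog cat sun bat'
This text has 4 words separated by spaces.
Number of spaces = number of words - 1 = 4 - 1 = 3

3


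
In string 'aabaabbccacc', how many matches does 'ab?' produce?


Pattern 'ab?' matches 'a' optionally followed by 'b'.
String: 'aabaabbccacc'
Scanning left to right for 'a' then checking next char:
  Match 1: 'a' (a not followed by b)
  Match 2: 'ab' (a followed by b)
  Match 3: 'a' (a not followed by b)
  Match 4: 'ab' (a followed by b)
  Match 5: 'a' (a not followed by b)
Total matches: 5

5


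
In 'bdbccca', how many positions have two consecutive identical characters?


Looking for consecutive identical characters in 'bdbccca':
  pos 0-1: 'b' vs 'd' -> different
  pos 1-2: 'd' vs 'b' -> different
  pos 2-3: 'b' vs 'c' -> different
  pos 3-4: 'c' vs 'c' -> MATCH ('cc')
  pos 4-5: 'c' vs 'c' -> MATCH ('cc')
  pos 5-6: 'c' vs 'a' -> different
Consecutive identical pairs: ['cc', 'cc']
Count: 2

2


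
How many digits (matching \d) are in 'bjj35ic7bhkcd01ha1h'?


\d matches any digit 0-9.
Scanning 'bjj35ic7bhkcd01ha1h':
  pos 3: '3' -> DIGIT
  pos 4: '5' -> DIGIT
  pos 7: '7' -> DIGIT
  pos 13: '0' -> DIGIT
  pos 14: '1' -> DIGIT
  pos 17: '1' -> DIGIT
Digits found: ['3', '5', '7', '0', '1', '1']
Total: 6

6


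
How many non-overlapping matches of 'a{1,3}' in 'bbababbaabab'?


Pattern 'a{1,3}' matches between 1 and 3 consecutive a's (greedy).
String: 'bbababbaabab'
Finding runs of a's and applying greedy matching:
  Run at pos 2: 'a' (length 1)
  Run at pos 4: 'a' (length 1)
  Run at pos 7: 'aa' (length 2)
  Run at pos 10: 'a' (length 1)
Matches: ['a', 'a', 'aa', 'a']
Count: 4

4


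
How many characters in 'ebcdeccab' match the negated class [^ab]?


Negated class [^ab] matches any char NOT in {a, b}
Scanning 'ebcdeccab':
  pos 0: 'e' -> MATCH
  pos 1: 'b' -> no (excluded)
  pos 2: 'c' -> MATCH
  pos 3: 'd' -> MATCH
  pos 4: 'e' -> MATCH
  pos 5: 'c' -> MATCH
  pos 6: 'c' -> MATCH
  pos 7: 'a' -> no (excluded)
  pos 8: 'b' -> no (excluded)
Total matches: 6

6


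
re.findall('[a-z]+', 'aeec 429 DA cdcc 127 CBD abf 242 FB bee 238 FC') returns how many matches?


Pattern '[a-z]+' finds one or more lowercase letters.
Text: 'aeec 429 DA cdcc 127 CBD abf 242 FB bee 238 FC'
Scanning for matches:
  Match 1: 'aeec'
  Match 2: 'cdcc'
  Match 3: 'abf'
  Match 4: 'bee'
Total matches: 4

4


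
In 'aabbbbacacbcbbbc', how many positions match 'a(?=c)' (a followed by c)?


Lookahead 'a(?=c)' matches 'a' only when followed by 'c'.
String: 'aabbbbacacbcbbbc'
Checking each position where char is 'a':
  pos 0: 'a' -> no (next='a')
  pos 1: 'a' -> no (next='b')
  pos 6: 'a' -> MATCH (next='c')
  pos 8: 'a' -> MATCH (next='c')
Matching positions: [6, 8]
Count: 2

2


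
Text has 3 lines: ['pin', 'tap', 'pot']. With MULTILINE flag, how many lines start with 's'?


With MULTILINE flag, ^ matches the start of each line.
Lines: ['pin', 'tap', 'pot']
Checking which lines start with 's':
  Line 1: 'pin' -> no
  Line 2: 'tap' -> no
  Line 3: 'pot' -> no
Matching lines: []
Count: 0

0


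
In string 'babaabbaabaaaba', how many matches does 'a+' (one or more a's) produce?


Pattern 'a+' matches one or more consecutive a's.
String: 'babaabbaabaaaba'
Scanning for runs of a:
  Match 1: 'a' (length 1)
  Match 2: 'aa' (length 2)
  Match 3: 'aa' (length 2)
  Match 4: 'aaa' (length 3)
  Match 5: 'a' (length 1)
Total matches: 5

5


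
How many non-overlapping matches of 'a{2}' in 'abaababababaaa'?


Pattern 'a{2}' matches exactly 2 consecutive a's (greedy, non-overlapping).
String: 'abaababababaaa'
Scanning for runs of a's:
  Run at pos 0: 'a' (length 1) -> 0 match(es)
  Run at pos 2: 'aa' (length 2) -> 1 match(es)
  Run at pos 5: 'a' (length 1) -> 0 match(es)
  Run at pos 7: 'a' (length 1) -> 0 match(es)
  Run at pos 9: 'a' (length 1) -> 0 match(es)
  Run at pos 11: 'aaa' (length 3) -> 1 match(es)
Matches found: ['aa', 'aa']
Total: 2

2


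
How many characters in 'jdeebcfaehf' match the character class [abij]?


Character class [abij] matches any of: {a, b, i, j}
Scanning string 'jdeebcfaehf' character by character:
  pos 0: 'j' -> MATCH
  pos 1: 'd' -> no
  pos 2: 'e' -> no
  pos 3: 'e' -> no
  pos 4: 'b' -> MATCH
  pos 5: 'c' -> no
  pos 6: 'f' -> no
  pos 7: 'a' -> MATCH
  pos 8: 'e' -> no
  pos 9: 'h' -> no
  pos 10: 'f' -> no
Total matches: 3

3


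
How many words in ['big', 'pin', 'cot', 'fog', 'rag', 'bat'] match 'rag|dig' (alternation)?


Alternation 'rag|dig' matches either 'rag' or 'dig'.
Checking each word:
  'big' -> no
  'pin' -> no
  'cot' -> no
  'fog' -> no
  'rag' -> MATCH
  'bat' -> no
Matches: ['rag']
Count: 1

1


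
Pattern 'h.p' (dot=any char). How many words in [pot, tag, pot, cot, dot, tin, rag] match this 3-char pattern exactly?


Pattern 'h.p' means: starts with 'h', any single char, ends with 'p'.
Checking each word (must be exactly 3 chars):
  'pot' (len=3): no
  'tag' (len=3): no
  'pot' (len=3): no
  'cot' (len=3): no
  'dot' (len=3): no
  'tin' (len=3): no
  'rag' (len=3): no
Matching words: []
Total: 0

0


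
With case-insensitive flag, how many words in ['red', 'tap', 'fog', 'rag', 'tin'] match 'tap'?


Case-insensitive matching: compare each word's lowercase form to 'tap'.
  'red' -> lower='red' -> no
  'tap' -> lower='tap' -> MATCH
  'fog' -> lower='fog' -> no
  'rag' -> lower='rag' -> no
  'tin' -> lower='tin' -> no
Matches: ['tap']
Count: 1

1


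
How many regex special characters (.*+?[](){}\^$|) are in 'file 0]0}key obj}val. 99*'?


Regex special characters are: . * + ? [ ] ( ) { } \ ^ $ |
Scanning 'file 0]0}key obj}val. 99*':
  pos 6: ']' -> SPECIAL
  pos 8: '}' -> SPECIAL
  pos 16: '}' -> SPECIAL
  pos 20: '.' -> SPECIAL
  pos 24: '*' -> SPECIAL
Special chars found: [']', '}', '}', '.', '*']
Total: 5

5


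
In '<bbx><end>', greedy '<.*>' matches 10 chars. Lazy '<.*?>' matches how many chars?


Greedy '<.*>' tries to match as MUCH as possible.
Lazy '<.*?>' tries to match as LITTLE as possible.

String: '<bbx><end>'
Greedy '<.*>' starts at first '<' and extends to the LAST '>': '<bbx><end>' (10 chars)
Lazy '<.*?>' starts at first '<' and stops at the FIRST '>': '<bbx>' (5 chars)

5


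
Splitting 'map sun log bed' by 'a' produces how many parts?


Splitting by 'a' breaks the string at each occurrence of the separator.
Text: 'map sun log bed'
Parts after split:
  Part 1: 'm'
  Part 2: 'p sun log bed'
Total parts: 2

2


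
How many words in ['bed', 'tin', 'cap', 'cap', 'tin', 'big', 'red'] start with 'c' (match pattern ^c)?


Pattern ^c anchors to start of word. Check which words begin with 'c':
  'bed' -> no
  'tin' -> no
  'cap' -> MATCH (starts with 'c')
  'cap' -> MATCH (starts with 'c')
  'tin' -> no
  'big' -> no
  'red' -> no
Matching words: ['cap', 'cap']
Count: 2

2


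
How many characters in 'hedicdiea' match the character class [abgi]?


Character class [abgi] matches any of: {a, b, g, i}
Scanning string 'hedicdiea' character by character:
  pos 0: 'h' -> no
  pos 1: 'e' -> no
  pos 2: 'd' -> no
  pos 3: 'i' -> MATCH
  pos 4: 'c' -> no
  pos 5: 'd' -> no
  pos 6: 'i' -> MATCH
  pos 7: 'e' -> no
  pos 8: 'a' -> MATCH
Total matches: 3

3


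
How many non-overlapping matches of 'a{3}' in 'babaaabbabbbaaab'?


Pattern 'a{3}' matches exactly 3 consecutive a's (greedy, non-overlapping).
String: 'babaaabbabbbaaab'
Scanning for runs of a's:
  Run at pos 1: 'a' (length 1) -> 0 match(es)
  Run at pos 3: 'aaa' (length 3) -> 1 match(es)
  Run at pos 8: 'a' (length 1) -> 0 match(es)
  Run at pos 12: 'aaa' (length 3) -> 1 match(es)
Matches found: ['aaa', 'aaa']
Total: 2

2


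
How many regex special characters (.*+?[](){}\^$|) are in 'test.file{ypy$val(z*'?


Regex special characters are: . * + ? [ ] ( ) { } \ ^ $ |
Scanning 'test.file{ypy$val(z*':
  pos 4: '.' -> SPECIAL
  pos 9: '{' -> SPECIAL
  pos 13: '$' -> SPECIAL
  pos 17: '(' -> SPECIAL
  pos 19: '*' -> SPECIAL
Special chars found: ['.', '{', '$', '(', '*']
Total: 5

5


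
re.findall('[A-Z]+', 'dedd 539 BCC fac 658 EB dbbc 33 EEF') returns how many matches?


Pattern '[A-Z]+' finds one or more uppercase letters.
Text: 'dedd 539 BCC fac 658 EB dbbc 33 EEF'
Scanning for matches:
  Match 1: 'BCC'
  Match 2: 'EB'
  Match 3: 'EEF'
Total matches: 3

3


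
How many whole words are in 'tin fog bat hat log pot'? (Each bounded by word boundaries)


Word boundaries (\b) mark the start/end of each word.
Text: 'tin fog bat hat log pot'
Splitting by whitespace:
  Word 1: 'tin'
  Word 2: 'fog'
  Word 3: 'bat'
  Word 4: 'hat'
  Word 5: 'log'
  Word 6: 'pot'
Total whole words: 6

6


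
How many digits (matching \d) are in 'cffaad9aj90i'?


\d matches any digit 0-9.
Scanning 'cffaad9aj90i':
  pos 6: '9' -> DIGIT
  pos 9: '9' -> DIGIT
  pos 10: '0' -> DIGIT
Digits found: ['9', '9', '0']
Total: 3

3


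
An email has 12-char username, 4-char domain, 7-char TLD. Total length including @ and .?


An email address has format: username@domain.tld
Username length: 12
'@' character: 1
Domain length: 4
'.' character: 1
TLD length: 7
Total = 12 + 1 + 4 + 1 + 7 = 25

25


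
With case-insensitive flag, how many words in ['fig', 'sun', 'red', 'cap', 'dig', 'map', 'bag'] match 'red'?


Case-insensitive matching: compare each word's lowercase form to 'red'.
  'fig' -> lower='fig' -> no
  'sun' -> lower='sun' -> no
  'red' -> lower='red' -> MATCH
  'cap' -> lower='cap' -> no
  'dig' -> lower='dig' -> no
  'map' -> lower='map' -> no
  'bag' -> lower='bag' -> no
Matches: ['red']
Count: 1

1


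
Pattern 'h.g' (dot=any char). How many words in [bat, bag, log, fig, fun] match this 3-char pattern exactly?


Pattern 'h.g' means: starts with 'h', any single char, ends with 'g'.
Checking each word (must be exactly 3 chars):
  'bat' (len=3): no
  'bag' (len=3): no
  'log' (len=3): no
  'fig' (len=3): no
  'fun' (len=3): no
Matching words: []
Total: 0

0


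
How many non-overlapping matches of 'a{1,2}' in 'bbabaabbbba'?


Pattern 'a{1,2}' matches between 1 and 2 consecutive a's (greedy).
String: 'bbabaabbbba'
Finding runs of a's and applying greedy matching:
  Run at pos 2: 'a' (length 1)
  Run at pos 4: 'aa' (length 2)
  Run at pos 10: 'a' (length 1)
Matches: ['a', 'aa', 'a']
Count: 3

3


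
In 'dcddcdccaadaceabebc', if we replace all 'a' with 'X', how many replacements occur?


re.sub('a', 'X', text) replaces every occurrence of 'a' with 'X'.
Text: 'dcddcdccaadaceabebc'
Scanning for 'a':
  pos 8: 'a' -> replacement #1
  pos 9: 'a' -> replacement #2
  pos 11: 'a' -> replacement #3
  pos 14: 'a' -> replacement #4
Total replacements: 4

4


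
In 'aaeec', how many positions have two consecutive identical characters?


Looking for consecutive identical characters in 'aaeec':
  pos 0-1: 'a' vs 'a' -> MATCH ('aa')
  pos 1-2: 'a' vs 'e' -> different
  pos 2-3: 'e' vs 'e' -> MATCH ('ee')
  pos 3-4: 'e' vs 'c' -> different
Consecutive identical pairs: ['aa', 'ee']
Count: 2

2


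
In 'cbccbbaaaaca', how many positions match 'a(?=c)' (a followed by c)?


Lookahead 'a(?=c)' matches 'a' only when followed by 'c'.
String: 'cbccbbaaaaca'
Checking each position where char is 'a':
  pos 6: 'a' -> no (next='a')
  pos 7: 'a' -> no (next='a')
  pos 8: 'a' -> no (next='a')
  pos 9: 'a' -> MATCH (next='c')
Matching positions: [9]
Count: 1

1


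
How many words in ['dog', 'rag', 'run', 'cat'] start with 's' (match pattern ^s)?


Pattern ^s anchors to start of word. Check which words begin with 's':
  'dog' -> no
  'rag' -> no
  'run' -> no
  'cat' -> no
Matching words: []
Count: 0

0


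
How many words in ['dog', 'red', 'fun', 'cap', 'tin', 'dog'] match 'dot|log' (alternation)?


Alternation 'dot|log' matches either 'dot' or 'log'.
Checking each word:
  'dog' -> no
  'red' -> no
  'fun' -> no
  'cap' -> no
  'tin' -> no
  'dog' -> no
Matches: []
Count: 0

0


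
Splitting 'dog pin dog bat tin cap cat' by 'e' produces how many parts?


Splitting by 'e' breaks the string at each occurrence of the separator.
Text: 'dog pin dog bat tin cap cat'
Parts after split:
  Part 1: 'dog pin dog bat tin cap cat'
Total parts: 1

1


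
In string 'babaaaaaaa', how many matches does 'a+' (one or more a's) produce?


Pattern 'a+' matches one or more consecutive a's.
String: 'babaaaaaaa'
Scanning for runs of a:
  Match 1: 'a' (length 1)
  Match 2: 'aaaaaaa' (length 7)
Total matches: 2

2


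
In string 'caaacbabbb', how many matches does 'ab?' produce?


Pattern 'ab?' matches 'a' optionally followed by 'b'.
String: 'caaacbabbb'
Scanning left to right for 'a' then checking next char:
  Match 1: 'a' (a not followed by b)
  Match 2: 'a' (a not followed by b)
  Match 3: 'a' (a not followed by b)
  Match 4: 'ab' (a followed by b)
Total matches: 4

4


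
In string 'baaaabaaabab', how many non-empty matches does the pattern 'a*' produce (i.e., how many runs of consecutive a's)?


Pattern 'a*' matches zero or more a's. We want non-empty runs of consecutive a's.
String: 'baaaabaaabab'
Walking through the string to find runs of a's:
  Run 1: positions 1-4 -> 'aaaa'
  Run 2: positions 6-8 -> 'aaa'
  Run 3: positions 10-10 -> 'a'
Non-empty runs found: ['aaaa', 'aaa', 'a']
Count: 3

3


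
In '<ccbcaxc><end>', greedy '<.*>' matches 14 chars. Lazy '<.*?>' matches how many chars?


Greedy '<.*>' tries to match as MUCH as possible.
Lazy '<.*?>' tries to match as LITTLE as possible.

String: '<ccbcaxc><end>'
Greedy '<.*>' starts at first '<' and extends to the LAST '>': '<ccbcaxc><end>' (14 chars)
Lazy '<.*?>' starts at first '<' and stops at the FIRST '>': '<ccbcaxc>' (9 chars)

9
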